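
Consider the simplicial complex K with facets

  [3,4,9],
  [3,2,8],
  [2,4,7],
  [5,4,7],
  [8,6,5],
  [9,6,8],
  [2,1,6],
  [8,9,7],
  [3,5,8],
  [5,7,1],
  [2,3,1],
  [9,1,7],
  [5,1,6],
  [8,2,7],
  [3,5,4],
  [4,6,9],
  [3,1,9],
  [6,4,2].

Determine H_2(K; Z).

H_2 = Z.

Fix the vertex order 1 < 2 < 3 < 4 < 5 < 6 < 7 < 8 < 9 and write every simplex with vertices in increasing order. Then dim K = 2 and the simplices of K are:

  0-simplices (9): [1], [2], [3], [4], [5], [6], [7], [8], [9]
  1-simplices (27): (27 of them)
  2-simplices (18): [1,2,3], [1,2,6], [1,3,9], [1,5,6], [1,5,7], [1,7,9], [2,3,8], [2,4,6], [2,4,7], [2,7,8], [3,4,5], [3,4,9], [3,5,8], [4,5,7], [4,6,9], [5,6,8], [6,8,9], [7,8,9]

Hence C_0 ≅ Z^9, C_1 ≅ Z^27, C_2 ≅ Z^18.

The boundary map ∂_1: C_1 → C_0 is given by ∂[p,q] = [q] − [p].
As a 9×27 matrix over Z this has rank 8, with invariant factors (1,1,1,1,1,1,1,1).

Boundary ∂_2: C_2 → C_1 sends each 2-simplex [p,q,r] to [q,r] − [p,r] + [p,q]. For instance
  ∂[6,8,9] = [8,9] − [6,9] + [6,8],
  ∂[1,3,9] = [3,9] − [1,9] + [1,3].
This gives a 27×18 integer matrix of rank 17; reducing to Smith normal form yields diagonal entries (1,1,1,1,1,1,1,1,1,1,1,1,1,1,1,1,1).

Now H_k = ker ∂_k / im ∂_{k+1}, so:

  H_2: rank ker ∂_2 − rank ∂_3 = (18 − 17) − 0 = 1, and there is no ∂_3, so H_2 = Z.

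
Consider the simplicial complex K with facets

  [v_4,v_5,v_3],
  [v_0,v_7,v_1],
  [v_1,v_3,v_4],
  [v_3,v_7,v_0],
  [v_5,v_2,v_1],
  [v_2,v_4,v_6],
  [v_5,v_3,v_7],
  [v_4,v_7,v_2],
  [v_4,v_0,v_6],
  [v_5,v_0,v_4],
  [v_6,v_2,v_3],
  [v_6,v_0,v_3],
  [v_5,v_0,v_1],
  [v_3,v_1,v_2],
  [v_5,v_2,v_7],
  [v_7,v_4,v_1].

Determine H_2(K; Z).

H_2 ≅ Z.

Fix the vertex order v_0 < v_1 < v_2 < v_3 < v_4 < v_5 < v_6 < v_7 and write every simplex with vertices in increasing order. Then dim K = 2 and the simplices of K are:

  0-simplices (8): [v_0], [v_1], [v_2], [v_3], [v_4], [v_5], [v_6], [v_7]
  1-simplices (24): (24 of them)
  2-simplices (16): (16 of them)

giving chain groups C_0 ≅ Z^8, C_1 ≅ Z^24, C_2 ≅ Z^16.

∂_1: C_1 → C_0 is given by ∂[p,q] = [q] − [p].
As a 8×24 matrix over Z this has rank 7, with invariant factors (1,1,1,1,1,1,1).

Boundary ∂_2: C_2 → C_1 sends each 2-simplex [p,q,r] to [q,r] − [p,r] + [p,q]. For instance
  ∂[v_0,v_4,v_6] = [v_4,v_6] − [v_0,v_6] + [v_0,v_4],
  ∂[v_2,v_4,v_7] = [v_4,v_7] − [v_2,v_7] + [v_2,v_4].
The resulting 24×16 matrix has rank 15, and its Smith normal form has invariant factors (1,1,1,1,1,1,1,1,1,1,1,1,1,1,1).

Computing H_k = (kernel of ∂_k) / (image of ∂_{k+1}):

  H_2: rank ker ∂_2 − rank ∂_3 = (16 − 15) − 0 = 1, and there is no ∂_3, so H_2 ≅ Z.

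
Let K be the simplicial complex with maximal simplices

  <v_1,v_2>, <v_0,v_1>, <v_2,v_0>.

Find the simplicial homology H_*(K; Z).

H_0 = Z,  H_1 = Z.

K has 3 vertices, 3 edges.
rank ∂_0 = 0, rank ∂_1 = 2 ⇒ b_0 = 3 − 0 − 2 = 1; all invariant factors of ∂_1 are 1 so no torsion. So H_0 ≅ Z.
rank ∂_1 = 2, rank ∂_2 = 0 ⇒ b_1 = 3 − 2 − 0 = 1. So H_1 ≅ Z.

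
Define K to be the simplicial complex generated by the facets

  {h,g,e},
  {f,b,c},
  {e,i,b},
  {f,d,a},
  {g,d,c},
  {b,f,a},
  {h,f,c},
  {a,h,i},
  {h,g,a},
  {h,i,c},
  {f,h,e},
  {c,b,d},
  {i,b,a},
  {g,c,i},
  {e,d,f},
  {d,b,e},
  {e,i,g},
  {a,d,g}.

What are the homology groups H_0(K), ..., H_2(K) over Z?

We work with the vertex ordering a < b < c < d < e < f < g < h < i. The simplices of K, each written with vertices in increasing order, are:

  0-simplices (9): a, b, c, d, e, f, g, h, i
  1-simplices (27): ab, ad, af, ag, ah, ai, bc, bd, be, bf, bi, cd, cf, cg, ch, ci, de, df, dg, ef, eg, eh, ei, fh, gh, gi, hi
  2-simplices (18): abf, abi, adf, adg, agh, ahi, bcd, bcf, bde, bei, cdg, cfh, cgi, chi, def, efh, egh, egi

so the chain groups are C_0 ≅ Z^9, C_1 ≅ Z^27, C_2 ≅ Z^18.

∂_1: C_1 → C_0 is given by ∂[p,q] = [q] − [p]. For instance
  ∂ai = i − a.
The 9×27 boundary matrix has rank 8 and Smith normal form diag(1,1,1,1,1,1,1,1).

Boundary ∂_2: C_2 → C_1 maps a triangle to the signed sum of its edges. For instance
  ∂adf = df − af + ad,
  ∂egi = gi − ei + eg.
As a 27×18 matrix over Z this has rank 18, with invariant factors (1,1,1,1,1,1,1,1,1,1,1,1,1,1,1,1,1,2).

Now H_k = ker ∂_k / im ∂_{k+1}, so:

  H_0: rank C_0 − rank ∂_1 = 9 − 8 = 1, and the invariant factors of ∂_1 are all 1, so H_0 ≅ Z.
  H_1: rank ker ∂_1 − rank ∂_2 = (27 − 8) − 18 = 1, and ∂_2 has invariant factor 2 > 1, so H_1 ≅ Z × Z/2.
  H_2: rank ker ∂_2 − rank ∂_3 = (18 − 18) − 0 = 0, and there is no ∂_3, so H_2 ≅ 0.

As a check, the Euler characteristic is 9 − 27 + 18 = 0, which agrees with 1 − 1 + 0 = 0.
(K is a triangulation of the Klein bottle.)

H_0 = Z,  H_1 = Z × Z/2,  H_2 = 0.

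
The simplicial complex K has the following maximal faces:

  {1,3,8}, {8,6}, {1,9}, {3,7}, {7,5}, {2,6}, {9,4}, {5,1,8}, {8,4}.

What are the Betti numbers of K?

We work with the vertex ordering 1 < 2 < 3 < 4 < 5 < 6 < 7 < 8 < 9. The simplices of K, each written with vertices in increasing order, are:

  0-simplices (9): [1], [2], [3], [4], [5], [6], [7], [8], [9]
  1-simplices (12): [1,3], [1,5], [1,8], [1,9], [2,6], [3,7], [3,8], [4,8], [4,9], [5,7], [5,8], [6,8]
  2-simplices (2): [1,3,8], [1,5,8]

so the chain groups are C_0 ≅ Z^9, C_1 ≅ Z^12, C_2 ≅ Z^2.

∂_1: C_1 → C_0 sends each edge [p,q] (with p < q) to q − p. For instance
  ∂[4,8] = [8] − [4].
This gives a 9×12 integer matrix of rank 8; reducing to Smith normal form yields diagonal entries (1,1,1,1,1,1,1,1).

∂_2: C_2 → C_1 sends each 2-simplex [p,q,r] to [q,r] − [p,r] + [p,q]. For instance
  ∂[1,5,8] = [5,8] − [1,8] + [1,5],
  ∂[1,3,8] = [3,8] − [1,8] + [1,3].
The 12×2 boundary matrix has rank 2 and Smith normal form diag(1,1).

From H_k ≅ ker(∂_k) / im(∂_{k+1}) we obtain:

  H_0: rank C_0 − rank ∂_1 = 9 − 8 = 1, and the invariant factors of ∂_1 are all 1, so H_0 = Z.
  H_1: rank ker ∂_1 − rank ∂_2 = (12 − 8) − 2 = 2, and the invariant factors of ∂_2 are all 1, so H_1 = Z^2.
  H_2: rank ker ∂_2 − rank ∂_3 = (2 − 2) − 0 = 0, and there is no ∂_3, so H_2 = 0.

Hence the Betti numbers are b_0 = 1, b_1 = 2, b_2 = 0.

b_0 = 1, b_1 = 2, b_2 = 0.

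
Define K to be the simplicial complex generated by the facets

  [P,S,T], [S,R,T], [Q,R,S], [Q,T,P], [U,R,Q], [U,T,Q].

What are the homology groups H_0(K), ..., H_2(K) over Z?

Order the vertices as P < Q < R < S < T < U. Listing each simplex with vertices in this order, K has dimension 2 with simplices:

  0-simplices (6): P, Q, R, S, T, U
  1-simplices (12): PQ, PS, PT, QR, QS, QT, QU, RS, RT, RU, ST, TU
  2-simplices (6): PQT, PST, QRS, QRU, QTU, RST

so the chain groups are C_0 ≅ Z^6, C_1 ≅ Z^12, C_2 ≅ Z^6.

The boundary map ∂_1: C_1 → C_0 sends each edge [p,q] (with p < q) to q − p. For instance
  ∂QS = S − Q.
The 6×12 boundary matrix has rank 5 and Smith normal form diag(1,1,1,1,1).

Boundary ∂_2: C_2 → C_1 sends each 2-simplex [p,q,r] to [q,r] − [p,r] + [p,q]. For instance
  ∂RST = ST − RT + RS,
  ∂QTU = TU − QU + QT.
This gives a 12×6 integer matrix of rank 6; reducing to Smith normal form yields diagonal entries (1,1,1,1,1,1).

Computing H_k = (kernel of ∂_k) / (image of ∂_{k+1}):

  H_0: rank C_0 − rank ∂_1 = 6 − 5 = 1, and the invariant factors of ∂_1 are all 1, so H_0 = Z.
  H_1: rank ker ∂_1 − rank ∂_2 = (12 − 5) − 6 = 1, and the invariant factors of ∂_2 are all 1, so H_1 = Z.
  H_2: rank ker ∂_2 − rank ∂_3 = (6 − 6) − 0 = 0, and there is no ∂_3, so H_2 = 0.

H_0 = Z,  H_1 = Z,  H_2 = 0.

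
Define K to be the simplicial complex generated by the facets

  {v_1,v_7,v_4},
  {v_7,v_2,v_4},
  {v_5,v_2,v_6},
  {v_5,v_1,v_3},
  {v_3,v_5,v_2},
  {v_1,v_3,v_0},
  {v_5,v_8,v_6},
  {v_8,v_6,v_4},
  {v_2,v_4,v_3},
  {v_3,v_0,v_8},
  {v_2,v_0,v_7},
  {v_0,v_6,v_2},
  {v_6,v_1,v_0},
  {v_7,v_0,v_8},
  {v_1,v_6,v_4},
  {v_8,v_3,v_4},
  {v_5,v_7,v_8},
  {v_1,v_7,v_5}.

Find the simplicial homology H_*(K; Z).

H_0 = Z,  H_1 = Z^2,  H_2 = Z.

We work with the vertex ordering v_0 < v_1 < v_2 < v_3 < v_4 < v_5 < v_6 < v_7 < v_8. The simplices of K, each written with vertices in increasing order, are:

  0-simplices (9): [v_0], [v_1], [v_2], [v_3], [v_4], [v_5], [v_6], [v_7], [v_8]
  1-simplices (27): (27 of them)
  2-simplices (18): (18 of them)

so the chain groups are C_0 ≅ Z^9, C_1 ≅ Z^27, C_2 ≅ Z^18.

The boundary map ∂_1: C_1 → C_0 is given by ∂[p,q] = [q] − [p].
As a 9×27 matrix over Z this has rank 8, with invariant factors (1,1,1,1,1,1,1,1).

∂_2: C_2 → C_1 sends each 2-simplex [p,q,r] to [q,r] − [p,r] + [p,q]. For instance
  ∂[v_0,v_2,v_6] = [v_2,v_6] − [v_0,v_6] + [v_0,v_2],
  ∂[v_2,v_4,v_7] = [v_4,v_7] − [v_2,v_7] + [v_2,v_4].
This gives a 27×18 integer matrix of rank 17; reducing to Smith normal form yields diagonal entries (1,1,1,1,1,1,1,1,1,1,1,1,1,1,1,1,1).

Computing H_k = (kernel of ∂_k) / (image of ∂_{k+1}):

  H_0: rank C_0 − rank ∂_1 = 9 − 8 = 1, and the invariant factors of ∂_1 are all 1, so H_0 = Z.
  H_1: rank ker ∂_1 − rank ∂_2 = (27 − 8) − 17 = 2, and the invariant factors of ∂_2 are all 1, so H_1 = Z^2.
  H_2: rank ker ∂_2 − rank ∂_3 = (18 − 17) − 0 = 1, and there is no ∂_3, so H_2 = Z.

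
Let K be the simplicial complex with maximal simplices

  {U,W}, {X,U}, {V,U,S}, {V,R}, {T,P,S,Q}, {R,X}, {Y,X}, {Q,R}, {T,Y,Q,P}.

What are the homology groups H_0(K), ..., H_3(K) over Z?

H_0 ≅ Z,  H_1 ≅ Z^3,  H_2 = 0,  H_3 = 0.

K has 10 vertices, 18 edges, 8 triangles, 2 3-simplices.
rank ∂_0 = 0, rank ∂_1 = 9 ⇒ b_0 = 10 − 0 − 9 = 1; all invariant factors of ∂_1 are 1 so no torsion. So H_0 ≅ Z.
rank ∂_1 = 9, rank ∂_2 = 6 ⇒ b_1 = 18 − 9 − 6 = 3; all invariant factors of ∂_2 are 1 so no torsion. So H_1 ≅ Z^3.
rank ∂_2 = 6, rank ∂_3 = 2 ⇒ b_2 = 8 − 6 − 2 = 0; all invariant factors of ∂_3 are 1 so no torsion. So H_2 ≅ 0.
rank ∂_3 = 2, rank ∂_4 = 0 ⇒ b_3 = 2 − 2 − 0 = 0. So H_3 ≅ 0.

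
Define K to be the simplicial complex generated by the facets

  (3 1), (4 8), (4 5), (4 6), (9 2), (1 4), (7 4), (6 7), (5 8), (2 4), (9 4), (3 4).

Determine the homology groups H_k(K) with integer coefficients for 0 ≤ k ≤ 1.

H_0 = Z,  H_1 = Z^4.

Take the total order 1 < 2 < 3 < 4 < 5 < 6 < 7 < 8 < 9 on the vertex set. Then K (dimension 1) consists of the simplices:

  0-simplices (9): [1], [2], [3], [4], [5], [6], [7], [8], [9]
  1-simplices (12): [1,3], [1,4], [2,4], [2,9], [3,4], [4,5], [4,6], [4,7], [4,8], [4,9], [5,8], [6,7]

giving chain groups C_0 ≅ Z^9, C_1 ≅ Z^12.

∂_1: C_1 → C_0 sends each edge [p,q] (with p < q) to q − p. For instance
  ∂[1,4] = [4] − [1].
The 9×12 boundary matrix has rank 8 and Smith normal form diag(1,1,1,1,1,1,1,1).

From H_k ≅ ker(∂_k) / im(∂_{k+1}) we obtain:

  H_0: rank C_0 − rank ∂_1 = 9 − 8 = 1, and the invariant factors of ∂_1 are all 1, so H_0 = Z.
  H_1: rank ker ∂_1 − rank ∂_2 = (12 − 8) − 0 = 4, and there is no ∂_2, so H_1 = Z^4.

As a check, the Euler characteristic is 9 − 12 = -3, which agrees with 1 − 4 = -3.
(K is a triangulation of a wedge of 4 circles.)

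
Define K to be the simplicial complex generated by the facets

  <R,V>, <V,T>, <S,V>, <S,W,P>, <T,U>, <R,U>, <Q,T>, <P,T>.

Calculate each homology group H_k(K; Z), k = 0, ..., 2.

Take the total order P < Q < R < S < T < U < V < W on the vertex set. Then K (dimension 2) consists of the simplices:

  0-simplices (8): P, Q, R, S, T, U, V, W
  1-simplices (10): PS, PT, PW, QT, RU, RV, SV, SW, TU, TV
  2-simplices (1): PSW

so the chain groups are C_0 ≅ Z^8, C_1 ≅ Z^10, C_2 ≅ Z^1.

∂_1: C_1 → C_0 maps an edge to its endpoints' difference, ∂[p,q] = q − p.
As a 8×10 matrix over Z this has rank 7, with invariant factors (1,1,1,1,1,1,1).

The boundary map ∂_2: C_2 → C_1 acts by ∂[p,q,r] = [q,r] − [p,r] + [p,q]. For instance
  ∂PSW = SW − PW + PS.
This gives a 10×1 integer matrix of rank 1; reducing to Smith normal form yields diagonal entries (1).

Now H_k = ker ∂_k / im ∂_{k+1}, so:

  H_0: rank C_0 − rank ∂_1 = 8 − 7 = 1, and the invariant factors of ∂_1 are all 1, so H_0 = Z.
  H_1: rank ker ∂_1 − rank ∂_2 = (10 − 7) − 1 = 2, and the invariant factors of ∂_2 are all 1, so H_1 = Z^2.
  H_2: rank ker ∂_2 − rank ∂_3 = (1 − 1) − 0 = 0, and there is no ∂_3, so H_2 = 0.

As a check, the Euler characteristic is 8 − 10 + 1 = -1, which agrees with 1 − 2 + 0 = -1.

H_0 = Z,  H_1 = Z^2,  H_2 = 0.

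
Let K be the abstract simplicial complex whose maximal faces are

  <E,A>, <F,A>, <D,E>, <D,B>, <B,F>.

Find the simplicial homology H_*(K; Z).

Order the vertices as A < B < D < E < F. Listing each simplex with vertices in this order, K has dimension 1 with simplices:

  0-simplices (5): A, B, D, E, F
  1-simplices (5): AE, AF, BD, BF, DE

giving chain groups C_0 ≅ Z^5, C_1 ≅ Z^5.

∂_1: C_1 → C_0 sends each edge [p,q] (with p < q) to q − p. For instance
  ∂BD = D − B.
As a 5×5 matrix over Z this has rank 4, with invariant factors (1,1,1,1).

Reading off H_k = ker ∂_k / im ∂_{k+1}:

  H_0: rank C_0 − rank ∂_1 = 5 − 4 = 1, and the invariant factors of ∂_1 are all 1, so H_0 = Z.
  H_1: rank ker ∂_1 − rank ∂_2 = (5 − 4) − 0 = 1, and there is no ∂_2, so H_1 = Z.

As a check, the Euler characteristic is 5 − 5 = 0, which agrees with 1 − 1 = 0.
(K is a triangulation of the circle S^1.)

H_0 ≅ Z,  H_1 ≅ Z.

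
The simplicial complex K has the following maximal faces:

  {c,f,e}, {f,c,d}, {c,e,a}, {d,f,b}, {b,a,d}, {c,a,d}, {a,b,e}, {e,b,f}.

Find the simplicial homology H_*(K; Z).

H_0 ≅ Z,  H_1 = 0,  H_2 ≅ Z.

We work with the vertex ordering a < b < c < d < e < f. The simplices of K, each written with vertices in increasing order, are:

  0-simplices (6): a, b, c, d, e, f
  1-simplices (12): ab, ac, ad, ae, bd, be, bf, cd, ce, cf, df, ef
  2-simplices (8): abd, abe, acd, ace, bdf, bef, cdf, cef

giving chain groups C_0 ≅ Z^6, C_1 ≅ Z^12, C_2 ≅ Z^8.

∂_1: C_1 → C_0 maps an edge to its endpoints' difference, ∂[p,q] = q − p.
The resulting 6×12 matrix has rank 5, and its Smith normal form has invariant factors (1,1,1,1,1).

∂_2: C_2 → C_1 maps a triangle to the signed sum of its edges. For instance
  ∂abd = bd − ad + ab,
  ∂cef = ef − cf + ce.
This gives a 12×8 integer matrix of rank 7; reducing to Smith normal form yields diagonal entries (1,1,1,1,1,1,1).

From H_k ≅ ker(∂_k) / im(∂_{k+1}) we obtain:

  H_0: rank C_0 − rank ∂_1 = 6 − 5 = 1, and the invariant factors of ∂_1 are all 1, so H_0 ≅ Z.
  H_1: rank ker ∂_1 − rank ∂_2 = (12 − 5) − 7 = 0, and the invariant factors of ∂_2 are all 1, so H_1 ≅ 0.
  H_2: rank ker ∂_2 − rank ∂_3 = (8 − 7) − 0 = 1, and there is no ∂_3, so H_2 ≅ Z.

As a check, the Euler characteristic is 6 − 12 + 8 = 2, which agrees with 1 − 0 + 1 = 2.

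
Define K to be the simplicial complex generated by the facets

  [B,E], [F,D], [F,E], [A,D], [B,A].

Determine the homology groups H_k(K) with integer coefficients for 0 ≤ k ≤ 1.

We work with the vertex ordering A < B < D < E < F. The simplices of K, each written with vertices in increasing order, are:

  0-simplices (5): A, B, D, E, F
  1-simplices (5): AB, AD, BE, DF, EF

giving chain groups C_0 ≅ Z^5, C_1 ≅ Z^5.

The boundary map ∂_1: C_1 → C_0 sends each edge [p,q] (with p < q) to q − p. For instance
  ∂EF = F − E.
As a 5×5 matrix over Z this has rank 4, with invariant factors (1,1,1,1).

From H_k ≅ ker(∂_k) / im(∂_{k+1}) we obtain:

  H_0: rank C_0 − rank ∂_1 = 5 − 4 = 1, and the invariant factors of ∂_1 are all 1, so H_0 ≅ Z.
  H_1: rank ker ∂_1 − rank ∂_2 = (5 − 4) − 0 = 1, and there is no ∂_2, so H_1 ≅ Z.

H_0 ≅ Z,  H_1 ≅ Z.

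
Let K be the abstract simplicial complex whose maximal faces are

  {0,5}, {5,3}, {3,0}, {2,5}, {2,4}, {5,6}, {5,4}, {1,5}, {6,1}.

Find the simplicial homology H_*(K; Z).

H_0 = Z,  H_1 = Z^3.

Take the total order 0 < 1 < 2 < 3 < 4 < 5 < 6 on the vertex set. Then K (dimension 1) consists of the simplices:

  0-simplices (7): [0], [1], [2], [3], [4], [5], [6]
  1-simplices (9): [0,3], [0,5], [1,5], [1,6], [2,4], [2,5], [3,5], [4,5], [5,6]

Hence C_0 ≅ Z^7, C_1 ≅ Z^9.

Boundary ∂_1: C_1 → C_0 maps an edge to its endpoints' difference, ∂[p,q] = q − p.
As a 7×9 matrix over Z this has rank 6, with invariant factors (1,1,1,1,1,1).

From H_k ≅ ker(∂_k) / im(∂_{k+1}) we obtain:

  H_0: rank C_0 − rank ∂_1 = 7 − 6 = 1, and the invariant factors of ∂_1 are all 1, so H_0 ≅ Z.
  H_1: rank ker ∂_1 − rank ∂_2 = (9 − 6) − 0 = 3, and there is no ∂_2, so H_1 ≅ Z^3.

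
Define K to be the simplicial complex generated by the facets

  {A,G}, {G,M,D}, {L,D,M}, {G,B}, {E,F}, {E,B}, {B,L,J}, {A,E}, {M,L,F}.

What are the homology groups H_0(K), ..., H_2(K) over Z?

We work with the vertex ordering A < B < D < E < F < G < J < L < M. The simplices of K, each written with vertices in increasing order, are:

  0-simplices (9): A, B, D, E, F, G, J, L, M
  1-simplices (15): AE, AG, BE, BG, BJ, BL, DG, DL, DM, EF, FL, FM, GM, JL, LM
  2-simplices (4): BJL, DGM, DLM, FLM

so the chain groups are C_0 ≅ Z^9, C_1 ≅ Z^15, C_2 ≅ Z^4.

The boundary map ∂_1: C_1 → C_0 is given by ∂[p,q] = [q] − [p].
The 9×15 boundary matrix has rank 8 and Smith normal form diag(1,1,1,1,1,1,1,1).

∂_2: C_2 → C_1 maps a triangle to the signed sum of its edges. For instance
  ∂FLM = LM − FM + FL,
  ∂BJL = JL − BL + BJ.
As a 15×4 matrix over Z this has rank 4, with invariant factors (1,1,1,1).

Now H_k = ker ∂_k / im ∂_{k+1}, so:

  H_0: rank C_0 − rank ∂_1 = 9 − 8 = 1, and the invariant factors of ∂_1 are all 1, so H_0 = Z.
  H_1: rank ker ∂_1 − rank ∂_2 = (15 − 8) − 4 = 3, and the invariant factors of ∂_2 are all 1, so H_1 = Z^3.
  H_2: rank ker ∂_2 − rank ∂_3 = (4 − 4) − 0 = 0, and there is no ∂_3, so H_2 = 0.

H_0 ≅ Z,  H_1 ≅ Z^3,  H_2 = 0.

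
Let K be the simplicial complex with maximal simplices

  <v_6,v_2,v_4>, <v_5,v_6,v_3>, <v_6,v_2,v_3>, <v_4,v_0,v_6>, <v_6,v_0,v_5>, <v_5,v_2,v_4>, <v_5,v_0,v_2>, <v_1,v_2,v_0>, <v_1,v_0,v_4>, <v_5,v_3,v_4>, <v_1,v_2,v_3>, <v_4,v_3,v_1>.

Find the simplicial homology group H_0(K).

H_0 ≅ Z.

Take the total order v_0 < v_1 < v_2 < v_3 < v_4 < v_5 < v_6 on the vertex set. Then K (dimension 2) consists of the simplices:

  0-simplices (7): [v_0], [v_1], [v_2], [v_3], [v_4], [v_5], [v_6]
  1-simplices (18): (18 of them)
  2-simplices (12): (12 of them)

giving chain groups C_0 ≅ Z^7, C_1 ≅ Z^18, C_2 ≅ Z^12.

Boundary ∂_1: C_1 → C_0 is given by ∂[p,q] = [q] − [p]. For instance
  ∂[v_5,v_6] = [v_6] − [v_5].
The resulting 7×18 matrix has rank 6, and its Smith normal form has invariant factors (1,1,1,1,1,1).

∂_2: C_2 → C_1 sends each 2-simplex [p,q,r] to [q,r] − [p,r] + [p,q]. For instance
  ∂[v_3,v_5,v_6] = [v_5,v_6] − [v_3,v_6] + [v_3,v_5],
  ∂[v_0,v_2,v_5] = [v_2,v_5] − [v_0,v_5] + [v_0,v_2].
This gives a 18×12 integer matrix of rank 12; reducing to Smith normal form yields diagonal entries (1,1,1,1,1,1,1,1,1,1,1,2).

Now H_k = ker ∂_k / im ∂_{k+1}, so:

  H_0: rank C_0 − rank ∂_1 = 7 − 6 = 1, and the invariant factors of ∂_1 are all 1, so H_0 = Z.

(K is a triangulation of the real projective plane RP^2.)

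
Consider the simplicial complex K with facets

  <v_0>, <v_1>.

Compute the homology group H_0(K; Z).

Fix the vertex order v_0 < v_1 and write every simplex with vertices in increasing order. Then dim K = 0 and the simplices of K are:

  0-simplices (2): [v_0], [v_1]

Hence C_0 ≅ Z^2.

Computing H_k = (kernel of ∂_k) / (image of ∂_{k+1}):

  H_0: rank C_0 − rank ∂_1 = 2 − 0 = 2, and there is no ∂_1, so H_0 = Z^2.

(K is a triangulation of a set of 2 points.)

H_0 = Z^2.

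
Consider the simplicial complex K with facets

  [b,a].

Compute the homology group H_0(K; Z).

H_0 = Z.

Take the total order a < b on the vertex set. Then K (dimension 1) consists of the simplices:

  0-simplices (2): a, b
  1-simplices (1): ab

giving chain groups C_0 ≅ Z^2, C_1 ≅ Z^1.

∂_1: C_1 → C_0 maps an edge to its endpoints' difference, ∂[p,q] = q − p. For instance
  ∂ab = b − a.
The resulting 2×1 matrix has rank 1, and its Smith normal form has invariant factors (1).

Reading off H_k = ker ∂_k / im ∂_{k+1}:

  H_0: rank C_0 − rank ∂_1 = 2 − 1 = 1, and the invariant factors of ∂_1 are all 1, so H_0 ≅ Z.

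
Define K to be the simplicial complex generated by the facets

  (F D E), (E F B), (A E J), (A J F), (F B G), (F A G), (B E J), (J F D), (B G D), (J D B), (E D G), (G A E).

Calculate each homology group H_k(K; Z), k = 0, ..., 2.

H_0 = Z,  H_1 = Z/2Z,  H_2 = 0.

K has 7 vertices, 18 edges, 12 triangles.
rank ∂_0 = 0, rank ∂_1 = 6 ⇒ b_0 = 7 − 0 − 6 = 1; all invariant factors of ∂_1 are 1 so no torsion. So H_0 = Z.
rank ∂_1 = 6, rank ∂_2 = 12 ⇒ b_1 = 18 − 6 − 12 = 0; ∂_2 has invariant factor(s) [2] giving torsion. So H_1 = Z/2Z.
rank ∂_2 = 12, rank ∂_3 = 0 ⇒ b_2 = 12 − 12 − 0 = 0. So H_2 = 0.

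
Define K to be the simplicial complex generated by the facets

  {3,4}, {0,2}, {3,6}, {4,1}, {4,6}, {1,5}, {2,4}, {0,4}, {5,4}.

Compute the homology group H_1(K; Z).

Take the total order 0 < 1 < 2 < 3 < 4 < 5 < 6 on the vertex set. Then K (dimension 1) consists of the simplices:

  0-simplices (7): [0], [1], [2], [3], [4], [5], [6]
  1-simplices (9): [0,2], [0,4], [1,4], [1,5], [2,4], [3,4], [3,6], [4,5], [4,6]

giving chain groups C_0 ≅ Z^7, C_1 ≅ Z^9.

∂_1: C_1 → C_0 sends each edge [p,q] (with p < q) to q − p.
As a 7×9 matrix over Z this has rank 6, with invariant factors (1,1,1,1,1,1).

Computing H_k = (kernel of ∂_k) / (image of ∂_{k+1}):

  H_1: rank ker ∂_1 − rank ∂_2 = (9 − 6) − 0 = 3, and there is no ∂_2, so H_1 = Z^3.

H_1 ≅ Z^3.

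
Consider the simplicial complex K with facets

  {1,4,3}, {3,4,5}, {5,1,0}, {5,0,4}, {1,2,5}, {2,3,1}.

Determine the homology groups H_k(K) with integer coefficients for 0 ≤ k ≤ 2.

H_0 ≅ Z,  H_1 ≅ Z,  H_2 = 0.

Take the total order 0 < 1 < 2 < 3 < 4 < 5 on the vertex set. Then K (dimension 2) consists of the simplices:

  0-simplices (6): [0], [1], [2], [3], [4], [5]
  1-simplices (12): [0,1], [0,4], [0,5], [1,2], [1,3], [1,4], [1,5], [2,3], [2,5], [3,4], [3,5], [4,5]
  2-simplices (6): [0,1,5], [0,4,5], [1,2,3], [1,2,5], [1,3,4], [3,4,5]

giving chain groups C_0 ≅ Z^6, C_1 ≅ Z^12, C_2 ≅ Z^6.

Boundary ∂_1: C_1 → C_0 sends each edge [p,q] (with p < q) to q − p.
This gives a 6×12 integer matrix of rank 5; reducing to Smith normal form yields diagonal entries (1,1,1,1,1).

Boundary ∂_2: C_2 → C_1 maps a triangle to the signed sum of its edges. For instance
  ∂[0,4,5] = [4,5] − [0,5] + [0,4],
  ∂[1,2,5] = [2,5] − [1,5] + [1,2].
As a 12×6 matrix over Z this has rank 6, with invariant factors (1,1,1,1,1,1).

From H_k ≅ ker(∂_k) / im(∂_{k+1}) we obtain:

  H_0: rank C_0 − rank ∂_1 = 6 − 5 = 1, and the invariant factors of ∂_1 are all 1, so H_0 ≅ Z.
  H_1: rank ker ∂_1 − rank ∂_2 = (12 − 5) − 6 = 1, and the invariant factors of ∂_2 are all 1, so H_1 ≅ Z.
  H_2: rank ker ∂_2 − rank ∂_3 = (6 − 6) − 0 = 0, and there is no ∂_3, so H_2 ≅ 0.

As a check, the Euler characteristic is 6 − 12 + 6 = 0, which agrees with 1 − 1 + 0 = 0.
(K is a triangulation of the cylinder S^1 x I.)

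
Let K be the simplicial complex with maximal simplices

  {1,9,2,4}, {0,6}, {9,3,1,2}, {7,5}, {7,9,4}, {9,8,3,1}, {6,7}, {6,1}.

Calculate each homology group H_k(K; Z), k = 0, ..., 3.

Take the total order 0 < 1 < 2 < 3 < 4 < 5 < 6 < 7 < 8 < 9 on the vertex set. Then K (dimension 3) consists of the simplices:

  0-simplices (10): [0], [1], [2], [3], [4], [5], [6], [7], [8], [9]
  1-simplices (18): [0,6], [1,2], [1,3], [1,4], [1,6], [1,8], [1,9], [2,3], [2,4], [2,9], [3,8], [3,9], [4,7], [4,9], [5,7], [6,7], [7,9], [8,9]
  2-simplices (11): [1,2,3], [1,2,4], [1,2,9], [1,3,8], [1,3,9], [1,4,9], [1,8,9], [2,3,9], [2,4,9], [3,8,9], [4,7,9]
  3-simplices (3): [1,2,3,9], [1,2,4,9], [1,3,8,9]

so the chain groups are C_0 ≅ Z^10, C_1 ≅ Z^18, C_2 ≅ Z^11, C_3 ≅ Z^3.

∂_1: C_1 → C_0 sends each edge [p,q] (with p < q) to q − p.
As a 10×18 matrix over Z this has rank 9, with invariant factors (1,1,1,1,1,1,1,1,1).

The boundary map ∂_2: C_2 → C_1 acts by ∂[p,q,r] = [q,r] − [p,r] + [p,q]. For instance
  ∂[1,2,3] = [2,3] − [1,3] + [1,2],
  ∂[1,3,9] = [3,9] − [1,9] + [1,3].
As a 18×11 matrix over Z this has rank 8, with invariant factors (1,1,1,1,1,1,1,1).

The boundary map ∂_3: C_3 → C_2 sends each 3-simplex σ to the alternating sum Σ_i (−1)^i (σ with its i-th vertex removed). For instance
  ∂[1,3,8,9] = [3,8,9] − [1,8,9] + [1,3,9] − [1,3,8],
  ∂[1,2,3,9] = [2,3,9] − [1,3,9] + [1,2,9] − [1,2,3].
This gives a 11×3 integer matrix of rank 3; reducing to Smith normal form yields diagonal entries (1,1,1).

Now H_k = ker ∂_k / im ∂_{k+1}, so:

  H_0: rank C_0 − rank ∂_1 = 10 − 9 = 1, and the invariant factors of ∂_1 are all 1, so H_0 ≅ Z.
  H_1: rank ker ∂_1 − rank ∂_2 = (18 − 9) − 8 = 1, and the invariant factors of ∂_2 are all 1, so H_1 ≅ Z.
  H_2: rank ker ∂_2 − rank ∂_3 = (11 − 8) − 3 = 0, and the invariant factors of ∂_3 are all 1, so H_2 ≅ 0.
  H_3: rank ker ∂_3 − rank ∂_4 = (3 − 3) − 0 = 0, and there is no ∂_4, so H_3 ≅ 0.

As a check, the Euler characteristic is 10 − 18 + 11 − 3 = 0, which agrees with 1 − 1 + 0 − 0 = 0.

H_0 ≅ Z,  H_1 ≅ Z,  H_2 = 0,  H_3 = 0.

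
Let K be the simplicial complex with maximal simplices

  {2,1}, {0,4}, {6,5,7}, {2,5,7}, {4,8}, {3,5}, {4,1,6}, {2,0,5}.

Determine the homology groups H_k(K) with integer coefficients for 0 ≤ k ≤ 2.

H_0 ≅ Z,  H_1 ≅ Z^2,  H_2 = 0.

We work with the vertex ordering 0 < 1 < 2 < 3 < 4 < 5 < 6 < 7 < 8. The simplices of K, each written with vertices in increasing order, are:

  0-simplices (9): [0], [1], [2], [3], [4], [5], [6], [7], [8]
  1-simplices (14): [0,2], [0,4], [0,5], [1,2], [1,4], [1,6], [2,5], [2,7], [3,5], [4,6], [4,8], [5,6], [5,7], [6,7]
  2-simplices (4): [0,2,5], [1,4,6], [2,5,7], [5,6,7]

Hence C_0 ≅ Z^9, C_1 ≅ Z^14, C_2 ≅ Z^4.

∂_1: C_1 → C_0 is given by ∂[p,q] = [q] − [p].
The 9×14 boundary matrix has rank 8 and Smith normal form diag(1,1,1,1,1,1,1,1).

∂_2: C_2 → C_1 maps a triangle to the signed sum of its edges. For instance
  ∂[5,6,7] = [6,7] − [5,7] + [5,6],
  ∂[1,4,6] = [4,6] − [1,6] + [1,4].
As a 14×4 matrix over Z this has rank 4, with invariant factors (1,1,1,1).

Reading off H_k = ker ∂_k / im ∂_{k+1}:

  H_0: rank C_0 − rank ∂_1 = 9 − 8 = 1, and the invariant factors of ∂_1 are all 1, so H_0 = Z.
  H_1: rank ker ∂_1 − rank ∂_2 = (14 − 8) − 4 = 2, and the invariant factors of ∂_2 are all 1, so H_1 = Z^2.
  H_2: rank ker ∂_2 − rank ∂_3 = (4 − 4) − 0 = 0, and there is no ∂_3, so H_2 = 0.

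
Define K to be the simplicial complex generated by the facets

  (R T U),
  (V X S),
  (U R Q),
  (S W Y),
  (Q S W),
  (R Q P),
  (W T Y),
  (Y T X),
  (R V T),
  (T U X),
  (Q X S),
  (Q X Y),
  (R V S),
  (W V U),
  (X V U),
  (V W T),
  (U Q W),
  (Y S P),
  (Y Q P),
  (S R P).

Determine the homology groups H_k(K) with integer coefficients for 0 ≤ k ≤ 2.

H_0 ≅ Z,  H_1 ≅ Z ⊕ Z_2,  H_2 = 0.

Take the total order P < Q < R < S < T < U < V < W < X < Y on the vertex set. Then K (dimension 2) consists of the simplices:

  0-simplices (10): P, Q, R, S, T, U, V, W, X, Y
  1-simplices (30): PQ, PR, PS, PY, QR, QS, QU, QW, QX, QY, RS, RT, RU, RV, SV, SW, SX, SY, TU, TV, TW, TX, TY, UV, UW, UX, VW, VX, WY, XY
  2-simplices (20): PQR, PQY, PRS, PSY, QRU, QSW, QSX, QUW, QXY, RSV, RTU, RTV, SVX, SWY, TUX, TVW, TWY, TXY, UVW, UVX

Hence C_0 ≅ Z^10, C_1 ≅ Z^30, C_2 ≅ Z^20.

∂_1: C_1 → C_0 maps an edge to its endpoints' difference, ∂[p,q] = q − p.
As a 10×30 matrix over Z this has rank 9, with invariant factors (1,1,1,1,1,1,1,1,1).

Boundary ∂_2: C_2 → C_1 sends each 2-simplex [p,q,r] to [q,r] − [p,r] + [p,q]. For instance
  ∂SVX = VX − SX + SV,
  ∂UVX = VX − UX + UV.
This gives a 30×20 integer matrix of rank 20; reducing to Smith normal form yields diagonal entries (1,1,1,1,1,1,1,1,1,1,1,1,1,1,1,1,1,1,1,2).

Reading off H_k = ker ∂_k / im ∂_{k+1}:

  H_0: rank C_0 − rank ∂_1 = 10 − 9 = 1, and the invariant factors of ∂_1 are all 1, so H_0 = Z.
  H_1: rank ker ∂_1 − rank ∂_2 = (30 − 9) − 20 = 1, and ∂_2 has invariant factor 2 > 1, so H_1 = Z ⊕ Z_2.
  H_2: rank ker ∂_2 − rank ∂_3 = (20 − 20) − 0 = 0, and there is no ∂_3, so H_2 = 0.

(K is a triangulation of the Klein bottle.)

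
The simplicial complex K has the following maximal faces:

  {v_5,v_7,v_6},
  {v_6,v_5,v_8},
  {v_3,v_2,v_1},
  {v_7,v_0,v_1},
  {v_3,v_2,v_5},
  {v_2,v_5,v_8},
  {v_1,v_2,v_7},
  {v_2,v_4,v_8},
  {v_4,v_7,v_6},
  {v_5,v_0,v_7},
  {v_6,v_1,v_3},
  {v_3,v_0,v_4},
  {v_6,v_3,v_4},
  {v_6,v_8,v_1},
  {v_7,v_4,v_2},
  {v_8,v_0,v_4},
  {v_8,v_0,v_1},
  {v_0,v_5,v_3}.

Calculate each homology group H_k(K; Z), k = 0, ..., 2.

Order the vertices as v_0 < v_1 < v_2 < v_3 < v_4 < v_5 < v_6 < v_7 < v_8. Listing each simplex with vertices in this order, K has dimension 2 with simplices:

  0-simplices (9): [v_0], [v_1], [v_2], [v_3], [v_4], [v_5], [v_6], [v_7], [v_8]
  1-simplices (27): (27 of them)
  2-simplices (18): (18 of them)

Hence C_0 ≅ Z^9, C_1 ≅ Z^27, C_2 ≅ Z^18.

Boundary ∂_1: C_1 → C_0 is given by ∂[p,q] = [q] − [p]. For instance
  ∂[v_0,v_8] = [v_8] − [v_0].
This gives a 9×27 integer matrix of rank 8; reducing to Smith normal form yields diagonal entries (1,1,1,1,1,1,1,1).

The boundary map ∂_2: C_2 → C_1 acts by ∂[p,q,r] = [q,r] − [p,r] + [p,q]. For instance
  ∂[v_2,v_3,v_5] = [v_3,v_5] − [v_2,v_5] + [v_2,v_3],
  ∂[v_1,v_3,v_6] = [v_3,v_6] − [v_1,v_6] + [v_1,v_3].
The resulting 27×18 matrix has rank 17, and its Smith normal form has invariant factors (1,1,1,1,1,1,1,1,1,1,1,1,1,1,1,1,1).

Computing H_k = (kernel of ∂_k) / (image of ∂_{k+1}):

  H_0: rank C_0 − rank ∂_1 = 9 − 8 = 1, and the invariant factors of ∂_1 are all 1, so H_0 ≅ Z.
  H_1: rank ker ∂_1 − rank ∂_2 = (27 − 8) − 17 = 2, and the invariant factors of ∂_2 are all 1, so H_1 ≅ Z^2.
  H_2: rank ker ∂_2 − rank ∂_3 = (18 − 17) − 0 = 1, and there is no ∂_3, so H_2 ≅ Z.

As a check, the Euler characteristic is 9 − 27 + 18 = 0, which agrees with 1 − 2 + 1 = 0.
(K is a triangulation of the torus T^2.)

H_0 ≅ Z,  H_1 ≅ Z^2,  H_2 ≅ Z.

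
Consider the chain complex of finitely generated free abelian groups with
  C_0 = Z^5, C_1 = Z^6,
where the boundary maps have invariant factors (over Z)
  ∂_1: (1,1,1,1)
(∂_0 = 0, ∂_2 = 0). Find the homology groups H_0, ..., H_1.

H_0 ≅ Z,  H_1 ≅ Z^2.

H_0: b_0 = 5 − 0 − 4 = 1; torsion from ∂_1 factors > 1: none. So H_0 ≅ Z.
H_1: b_1 = 6 − 4 − 0 = 2; torsion from ∂_2 factors > 1: none. So H_1 ≅ Z^2.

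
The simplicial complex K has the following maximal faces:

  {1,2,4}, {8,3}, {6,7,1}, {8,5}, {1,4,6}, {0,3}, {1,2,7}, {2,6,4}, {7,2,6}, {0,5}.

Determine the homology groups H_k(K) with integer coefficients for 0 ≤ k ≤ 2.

Fix the vertex order 0 < 1 < 2 < 3 < 4 < 5 < 6 < 7 < 8 and write every simplex with vertices in increasing order. Then dim K = 2 and the simplices of K are:

  0-simplices (9): [0], [1], [2], [3], [4], [5], [6], [7], [8]
  1-simplices (13): [0,3], [0,5], [1,2], [1,4], [1,6], [1,7], [2,4], [2,6], [2,7], [3,8], [4,6], [5,8], [6,7]
  2-simplices (6): [1,2,4], [1,2,7], [1,4,6], [1,6,7], [2,4,6], [2,6,7]

Hence C_0 ≅ Z^9, C_1 ≅ Z^13, C_2 ≅ Z^6.

∂_1: C_1 → C_0 sends each edge [p,q] (with p < q) to q − p. For instance
  ∂[2,6] = [6] − [2].
The resulting 9×13 matrix has rank 7, and its Smith normal form has invariant factors (1,1,1,1,1,1,1).

∂_2: C_2 → C_1 maps a triangle to the signed sum of its edges. For instance
  ∂[1,2,7] = [2,7] − [1,7] + [1,2],
  ∂[1,4,6] = [4,6] − [1,6] + [1,4].
The 13×6 boundary matrix has rank 5 and Smith normal form diag(1,1,1,1,1).

Computing H_k = (kernel of ∂_k) / (image of ∂_{k+1}):

  H_0: rank C_0 − rank ∂_1 = 9 − 7 = 2, and the invariant factors of ∂_1 are all 1, so H_0 = Z^2.
  H_1: rank ker ∂_1 − rank ∂_2 = (13 − 7) − 5 = 1, and the invariant factors of ∂_2 are all 1, so H_1 = Z.
  H_2: rank ker ∂_2 − rank ∂_3 = (6 − 5) − 0 = 1, and there is no ∂_3, so H_2 = Z.

(K is a triangulation of the disjoint union of the 2-sphere S^2 and the circle S^1.)

H_0 ≅ Z^2,  H_1 ≅ Z,  H_2 ≅ Z.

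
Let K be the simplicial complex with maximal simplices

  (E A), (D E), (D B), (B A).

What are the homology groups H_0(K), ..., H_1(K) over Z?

H_0 ≅ Z,  H_1 ≅ Z.

Take the total order A < B < D < E on the vertex set. Then K (dimension 1) consists of the simplices:

  0-simplices (4): A, B, D, E
  1-simplices (4): AB, AE, BD, DE

Hence C_0 ≅ Z^4, C_1 ≅ Z^4.

Boundary ∂_1: C_1 → C_0 is given by ∂[p,q] = [q] − [p]. For instance
  ∂BD = D − B.
The 4×4 boundary matrix has rank 3 and Smith normal form diag(1,1,1).

Reading off H_k = ker ∂_k / im ∂_{k+1}:

  H_0: rank C_0 − rank ∂_1 = 4 − 3 = 1, and the invariant factors of ∂_1 are all 1, so H_0 = Z.
  H_1: rank ker ∂_1 − rank ∂_2 = (4 − 3) − 0 = 1, and there is no ∂_2, so H_1 = Z.

As a check, the Euler characteristic is 4 − 4 = 0, which agrees with 1 − 1 = 0.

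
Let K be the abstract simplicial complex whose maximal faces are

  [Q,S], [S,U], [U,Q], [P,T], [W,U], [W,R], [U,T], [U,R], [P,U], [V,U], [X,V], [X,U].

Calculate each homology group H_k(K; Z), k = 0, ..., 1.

K has 9 vertices, 12 edges.
rank ∂_0 = 0, rank ∂_1 = 8 ⇒ b_0 = 9 − 0 − 8 = 1; all invariant factors of ∂_1 are 1 so no torsion. So H_0 = Z.
rank ∂_1 = 8, rank ∂_2 = 0 ⇒ b_1 = 12 − 8 − 0 = 4. So H_1 = Z^4.

H_0 ≅ Z,  H_1 ≅ Z^4.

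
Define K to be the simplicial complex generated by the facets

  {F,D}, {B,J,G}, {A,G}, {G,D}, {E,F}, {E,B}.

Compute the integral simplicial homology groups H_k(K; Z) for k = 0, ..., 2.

K has 7 vertices, 8 edges, 1 triangle.
rank ∂_0 = 0, rank ∂_1 = 6 ⇒ b_0 = 7 − 0 − 6 = 1; all invariant factors of ∂_1 are 1 so no torsion. So H_0 ≅ Z.
rank ∂_1 = 6, rank ∂_2 = 1 ⇒ b_1 = 8 − 6 − 1 = 1; all invariant factors of ∂_2 are 1 so no torsion. So H_1 ≅ Z.
rank ∂_2 = 1, rank ∂_3 = 0 ⇒ b_2 = 1 − 1 − 0 = 0. So H_2 ≅ 0.

H_0 ≅ Z,  H_1 ≅ Z,  H_2 = 0.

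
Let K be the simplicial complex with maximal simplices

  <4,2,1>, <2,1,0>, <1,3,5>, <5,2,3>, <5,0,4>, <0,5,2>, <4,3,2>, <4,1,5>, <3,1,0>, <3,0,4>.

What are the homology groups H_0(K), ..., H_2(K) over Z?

Order the vertices as 0 < 1 < 2 < 3 < 4 < 5. Listing each simplex with vertices in this order, K has dimension 2 with simplices:

  0-simplices (6): [0], [1], [2], [3], [4], [5]
  1-simplices (15): [0,1], [0,2], [0,3], [0,4], [0,5], [1,2], [1,3], [1,4], [1,5], [2,3], [2,4], [2,5], [3,4], [3,5], [4,5]
  2-simplices (10): [0,1,2], [0,1,3], [0,2,5], [0,3,4], [0,4,5], [1,2,4], [1,3,5], [1,4,5], [2,3,4], [2,3,5]

giving chain groups C_0 ≅ Z^6, C_1 ≅ Z^15, C_2 ≅ Z^10.

The boundary map ∂_1: C_1 → C_0 is given by ∂[p,q] = [q] − [p].
The resulting 6×15 matrix has rank 5, and its Smith normal form has invariant factors (1,1,1,1,1).

Boundary ∂_2: C_2 → C_1 acts by ∂[p,q,r] = [q,r] − [p,r] + [p,q]. For instance
  ∂[0,4,5] = [4,5] − [0,5] + [0,4],
  ∂[0,1,3] = [1,3] − [0,3] + [0,1].
This gives a 15×10 integer matrix of rank 10; reducing to Smith normal form yields diagonal entries (1,1,1,1,1,1,1,1,1,2).

Now H_k = ker ∂_k / im ∂_{k+1}, so:

  H_0: rank C_0 − rank ∂_1 = 6 − 5 = 1, and the invariant factors of ∂_1 are all 1, so H_0 ≅ Z.
  H_1: rank ker ∂_1 − rank ∂_2 = (15 − 5) − 10 = 0, and ∂_2 has invariant factor 2 > 1, so H_1 ≅ Z/2.
  H_2: rank ker ∂_2 − rank ∂_3 = (10 − 10) − 0 = 0, and there is no ∂_3, so H_2 ≅ 0.

(K is a triangulation of the real projective plane RP^2.)

H_0 ≅ Z,  H_1 ≅ Z/2,  H_2 = 0.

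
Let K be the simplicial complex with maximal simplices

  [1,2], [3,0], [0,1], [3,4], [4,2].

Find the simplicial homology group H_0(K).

H_0 = Z.

We work with the vertex ordering 0 < 1 < 2 < 3 < 4. The simplices of K, each written with vertices in increasing order, are:

  0-simplices (5): [0], [1], [2], [3], [4]
  1-simplices (5): [0,1], [0,3], [1,2], [2,4], [3,4]

so the chain groups are C_0 ≅ Z^5, C_1 ≅ Z^5.

Boundary ∂_1: C_1 → C_0 sends each edge [p,q] (with p < q) to q − p. For instance
  ∂[0,3] = [3] − [0].
The 5×5 boundary matrix has rank 4 and Smith normal form diag(1,1,1,1).

Reading off H_k = ker ∂_k / im ∂_{k+1}:

  H_0: rank C_0 − rank ∂_1 = 5 − 4 = 1, and the invariant factors of ∂_1 are all 1, so H_0 = Z.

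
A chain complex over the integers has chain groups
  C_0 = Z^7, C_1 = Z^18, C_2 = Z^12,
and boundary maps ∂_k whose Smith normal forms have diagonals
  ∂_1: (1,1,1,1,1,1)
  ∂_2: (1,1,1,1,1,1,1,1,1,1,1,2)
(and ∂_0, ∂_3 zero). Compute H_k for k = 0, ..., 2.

H_0: b_0 = 7 − 0 − 6 = 1; torsion from ∂_1 factors > 1: none. So H_0 = Z.
H_1: b_1 = 18 − 6 − 12 = 0; torsion from ∂_2 factors > 1: [2]. So H_1 = Z/2.
H_2: b_2 = 12 − 12 − 0 = 0; torsion from ∂_3 factors > 1: none. So H_2 = 0.

H_0 = Z,  H_1 = Z/2,  H_2 = 0.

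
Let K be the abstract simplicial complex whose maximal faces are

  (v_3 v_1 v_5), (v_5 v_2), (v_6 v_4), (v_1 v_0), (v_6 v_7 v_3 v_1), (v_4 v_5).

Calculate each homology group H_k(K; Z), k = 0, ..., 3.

Fix the vertex order v_0 < v_1 < v_2 < v_3 < v_4 < v_5 < v_6 < v_7 and write every simplex with vertices in increasing order. Then dim K = 3 and the simplices of K are:

  0-simplices (8): [v_0], [v_1], [v_2], [v_3], [v_4], [v_5], [v_6], [v_7]
  1-simplices (12): [v_0,v_1], [v_1,v_3], [v_1,v_5], [v_1,v_6], [v_1,v_7], [v_2,v_5], [v_3,v_5], [v_3,v_6], [v_3,v_7], [v_4,v_5], [v_4,v_6], [v_6,v_7]
  2-simplices (5): [v_1,v_3,v_5], [v_1,v_3,v_6], [v_1,v_3,v_7], [v_1,v_6,v_7], [v_3,v_6,v_7]
  3-simplices (1): [v_1,v_3,v_6,v_7]

so the chain groups are C_0 ≅ Z^8, C_1 ≅ Z^12, C_2 ≅ Z^5, C_3 ≅ Z^1.

The boundary map ∂_1: C_1 → C_0 is given by ∂[p,q] = [q] − [p]. For instance
  ∂[v_3,v_5] = [v_5] − [v_3].
The 8×12 boundary matrix has rank 7 and Smith normal form diag(1,1,1,1,1,1,1).

The boundary map ∂_2: C_2 → C_1 sends each 2-simplex [p,q,r] to [q,r] − [p,r] + [p,q]. For instance
  ∂[v_1,v_3,v_6] = [v_3,v_6] − [v_1,v_6] + [v_1,v_3],
  ∂[v_1,v_3,v_5] = [v_3,v_5] − [v_1,v_5] + [v_1,v_3].
This gives a 12×5 integer matrix of rank 4; reducing to Smith normal form yields diagonal entries (1,1,1,1).

The boundary map ∂_3: C_3 → C_2 sends each 3-simplex σ to the alternating sum Σ_i (−1)^i (σ with its i-th vertex removed). For instance
  ∂[v_1,v_3,v_6,v_7] = [v_3,v_6,v_7] − [v_1,v_6,v_7] + [v_1,v_3,v_7] − [v_1,v_3,v_6].
As a 5×1 matrix over Z this has rank 1, with invariant factors (1).

Reading off H_k = ker ∂_k / im ∂_{k+1}:

  H_0: rank C_0 − rank ∂_1 = 8 − 7 = 1, and the invariant factors of ∂_1 are all 1, so H_0 = Z.
  H_1: rank ker ∂_1 − rank ∂_2 = (12 − 7) − 4 = 1, and the invariant factors of ∂_2 are all 1, so H_1 = Z.
  H_2: rank ker ∂_2 − rank ∂_3 = (5 − 4) − 1 = 0, and the invariant factors of ∂_3 are all 1, so H_2 = 0.
  H_3: rank ker ∂_3 − rank ∂_4 = (1 − 1) − 0 = 0, and there is no ∂_4, so H_3 = 0.

As a check, the Euler characteristic is 8 − 12 + 5 − 1 = 0, which agrees with 1 − 1 + 0 − 0 = 0.

H_0 ≅ Z,  H_1 ≅ Z,  H_2 = 0,  H_3 = 0.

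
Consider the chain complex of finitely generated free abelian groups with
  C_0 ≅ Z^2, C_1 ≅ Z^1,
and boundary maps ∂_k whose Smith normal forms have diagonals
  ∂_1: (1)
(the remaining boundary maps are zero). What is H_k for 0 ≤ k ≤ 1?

H_0: b_0 = 2 − 0 − 1 = 1; torsion from ∂_1 factors > 1: none. So H_0 ≅ Z.
H_1: b_1 = 1 − 1 − 0 = 0; torsion from ∂_2 factors > 1: none. So H_1 ≅ 0.

H_0 ≅ Z,  H_1 = 0.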